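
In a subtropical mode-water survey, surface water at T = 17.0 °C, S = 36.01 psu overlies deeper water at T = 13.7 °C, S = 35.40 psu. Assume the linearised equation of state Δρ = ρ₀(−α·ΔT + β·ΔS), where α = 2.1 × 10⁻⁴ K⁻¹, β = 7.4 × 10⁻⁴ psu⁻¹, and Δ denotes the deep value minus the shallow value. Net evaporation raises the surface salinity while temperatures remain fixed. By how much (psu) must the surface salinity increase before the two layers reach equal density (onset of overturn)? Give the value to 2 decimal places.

0.33 psu

Neutral buoyancy requires −α(T_deep − T_surf) + β(S_deep − S_surf′) = 0.
S_surf′ = S_deep − (α/β)·ΔT = 35.40 − (2.1 × 10⁻⁴/7.4 × 10⁻⁴)·(-3.3) = 36.3365 psu.
Increase required: 36.3365 − 36.01 = 0.3265 psu.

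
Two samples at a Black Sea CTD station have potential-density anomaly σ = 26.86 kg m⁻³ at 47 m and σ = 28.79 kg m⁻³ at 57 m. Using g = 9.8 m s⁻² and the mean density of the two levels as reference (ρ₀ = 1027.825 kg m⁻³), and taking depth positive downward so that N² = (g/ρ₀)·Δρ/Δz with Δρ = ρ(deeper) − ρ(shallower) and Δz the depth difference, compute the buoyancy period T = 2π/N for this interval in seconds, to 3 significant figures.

146 s

Δρ = 1028.79 − 1026.86 = 1.93 kg m⁻³ over Δz = 57 − 47 = 10 m.
N² = (9.8/1027.825) × (1.93/10) = 1.8402 × 10⁻³ s⁻².
N = √(1.8402 × 10⁻³) = 0.042898 rad s⁻¹, so T = 2π/N = 146.47 s ≈ 146 s.
N² > 0, so the interval is statically stable.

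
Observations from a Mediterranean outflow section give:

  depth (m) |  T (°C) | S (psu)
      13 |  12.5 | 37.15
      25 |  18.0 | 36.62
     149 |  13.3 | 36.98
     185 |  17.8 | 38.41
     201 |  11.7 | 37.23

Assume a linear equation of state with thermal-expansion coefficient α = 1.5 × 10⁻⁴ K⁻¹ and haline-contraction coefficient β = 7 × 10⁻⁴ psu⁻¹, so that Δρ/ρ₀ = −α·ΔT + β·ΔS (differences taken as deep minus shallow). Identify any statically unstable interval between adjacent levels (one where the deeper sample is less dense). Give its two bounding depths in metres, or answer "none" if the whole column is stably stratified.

Evaluate Δρ/ρ₀ = −αΔT + βΔS across each adjacent pair:
  13–25 m: −αΔT+βΔS = −(1.5 × 10⁻⁴)(+5.5)+(7 × 10⁻⁴)(-0.53) = -1.2 × 10⁻³ → UNSTABLE
  25–149 m: −αΔT+βΔS = −(1.5 × 10⁻⁴)(-4.7)+(7 × 10⁻⁴)(+0.36) = 9.6 × 10⁻⁴ → stable
  149–185 m: −αΔT+βΔS = −(1.5 × 10⁻⁴)(+4.5)+(7 × 10⁻⁴)(+1.43) = 3.3 × 10⁻⁴ → stable
  185–201 m: −αΔT+βΔS = −(1.5 × 10⁻⁴)(-6.1)+(7 × 10⁻⁴)(-1.18) = 8.9 × 10⁻⁵ → stable
The 13–25 m interval has Δρ < 0: lighter water underlies denser water.

13–25 m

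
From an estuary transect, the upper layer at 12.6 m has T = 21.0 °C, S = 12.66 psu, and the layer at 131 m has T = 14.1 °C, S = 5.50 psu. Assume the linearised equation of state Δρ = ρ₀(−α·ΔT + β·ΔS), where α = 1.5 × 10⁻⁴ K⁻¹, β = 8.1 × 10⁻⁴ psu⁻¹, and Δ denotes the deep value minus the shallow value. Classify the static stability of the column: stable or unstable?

unstable

ΔT = 14.1 − 21.0 = -6.9 K and ΔS = 5.50 − 12.66 = -7.16 psu (deep − shallow).
−αΔT = 1.035 × 10⁻³; βΔS = -5.7996 × 10⁻³; sum Δρ/ρ₀ = -4.7646 × 10⁻³.
Δρ/ρ₀ < 0, so Δρ < 0: deeper water is lighter → statically unstable; the column would overturn.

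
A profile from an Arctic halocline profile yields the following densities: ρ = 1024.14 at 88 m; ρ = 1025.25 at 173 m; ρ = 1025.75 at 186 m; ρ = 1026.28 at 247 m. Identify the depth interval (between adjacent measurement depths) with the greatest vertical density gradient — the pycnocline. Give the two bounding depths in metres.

Compute the density gradient over each adjacent pair:
  88–173 m: Δρ/Δz = 1.11/85 = 0.013 kg m⁻⁴
  173–186 m: Δρ/Δz = 0.50/13 = 0.038 kg m⁻⁴
  186–247 m: Δρ/Δz = 0.53/61 = 8.7 × 10⁻³ kg m⁻⁴
The largest gradient is in the 173–186 m interval — the pycnocline.

173–186 m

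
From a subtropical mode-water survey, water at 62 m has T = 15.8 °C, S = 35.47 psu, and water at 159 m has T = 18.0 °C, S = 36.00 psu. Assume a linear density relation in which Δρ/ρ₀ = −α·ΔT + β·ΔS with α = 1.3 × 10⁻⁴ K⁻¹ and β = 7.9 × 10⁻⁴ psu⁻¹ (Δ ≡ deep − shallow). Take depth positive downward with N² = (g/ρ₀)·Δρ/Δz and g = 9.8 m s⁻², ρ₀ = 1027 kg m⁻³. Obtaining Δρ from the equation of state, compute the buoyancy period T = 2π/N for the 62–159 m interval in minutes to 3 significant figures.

28.6 min

ΔT = +2.2 K, ΔS = +0.53 psu (deep − shallow).
Δρ/ρ₀ = −αΔT + βΔS = -2.86 × 10⁻⁴ + 4.187 × 10⁻⁴ = 1.327 × 10⁻⁴, so Δρ ≈ 0.1363 kg m⁻³.
N² = (g/ρ₀)·Δρ/Δz = g·(Δρ/ρ₀)/Δz = 9.8 × 1.327 × 10⁻⁴ / 97 = 1.3407 × 10⁻⁵ s⁻².
N = √(1.3407 × 10⁻⁵) = 3.6616 × 10⁻³ rad s⁻¹ → T = 2π/N = 1.7160 × 10³ s = 28.600 min ≈ 28.6 min.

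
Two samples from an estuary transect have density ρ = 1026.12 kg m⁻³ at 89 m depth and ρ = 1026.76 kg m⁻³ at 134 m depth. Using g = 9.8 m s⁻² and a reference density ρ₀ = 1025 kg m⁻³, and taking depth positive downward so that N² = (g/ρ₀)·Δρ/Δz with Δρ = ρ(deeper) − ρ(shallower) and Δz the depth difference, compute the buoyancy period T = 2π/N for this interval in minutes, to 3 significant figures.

8.98 min

Δρ = 1026.76 − 1026.12 = 0.64 kg m⁻³ over Δz = 134 − 89 = 45 m.
N² = (9.8/1025) × (0.64/45) = 1.3598 × 10⁻⁴ s⁻².
N = √(1.3598 × 10⁻⁴) = 0.011661 rad s⁻¹, so T = 2π/N = 538.82 s = 8.9803 min ≈ 8.98 min.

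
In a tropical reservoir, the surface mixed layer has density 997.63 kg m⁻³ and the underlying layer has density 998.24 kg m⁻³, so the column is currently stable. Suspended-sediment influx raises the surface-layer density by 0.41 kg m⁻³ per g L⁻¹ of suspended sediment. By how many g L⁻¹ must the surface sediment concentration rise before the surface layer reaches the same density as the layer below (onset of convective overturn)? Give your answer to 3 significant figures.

Density deficit of the surface layer: 998.24 − 997.63 = 0.61 kg m⁻³.
Required change = 0.61 / 0.41 = 1.49 g L⁻¹.

1.49 g L⁻¹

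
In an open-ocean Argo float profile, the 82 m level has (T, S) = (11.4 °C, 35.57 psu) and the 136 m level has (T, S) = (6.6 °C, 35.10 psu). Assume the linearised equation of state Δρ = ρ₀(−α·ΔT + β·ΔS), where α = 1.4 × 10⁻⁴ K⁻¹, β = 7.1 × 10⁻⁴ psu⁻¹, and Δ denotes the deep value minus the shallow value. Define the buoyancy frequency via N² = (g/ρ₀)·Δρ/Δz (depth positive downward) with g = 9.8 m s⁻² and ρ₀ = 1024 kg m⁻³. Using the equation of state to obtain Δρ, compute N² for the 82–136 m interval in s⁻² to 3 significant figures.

ΔT = -4.8 K, ΔS = -0.47 psu (deep − shallow).
Δρ/ρ₀ = −αΔT + βΔS = 6.72 × 10⁻⁴ − 3.337 × 10⁻⁴ = 3.383 × 10⁻⁴, so Δρ ≈ 0.3464 kg m⁻³.
N² = (g/ρ₀)·Δρ/Δz = g·(Δρ/ρ₀)/Δz = 9.8 × 3.383 × 10⁻⁴ / 54 = 6.1395 × 10⁻⁵ s⁻² ≈ 6.14 × 10⁻⁵ s⁻².

6.14 × 10⁻⁵ s⁻²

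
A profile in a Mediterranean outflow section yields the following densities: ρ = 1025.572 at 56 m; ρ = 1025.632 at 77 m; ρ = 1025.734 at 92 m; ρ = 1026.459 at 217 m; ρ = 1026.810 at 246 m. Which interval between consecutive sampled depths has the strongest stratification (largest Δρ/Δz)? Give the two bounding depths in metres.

Compute the density gradient over each adjacent pair:
  56–77 m: Δρ/Δz = 0.060/21 = 2.9 × 10⁻³ kg m⁻⁴
  77–92 m: Δρ/Δz = 0.102/15 = 6.8 × 10⁻³ kg m⁻⁴
  92–217 m: Δρ/Δz = 0.725/125 = 5.8 × 10⁻³ kg m⁻⁴
  217–246 m: Δρ/Δz = 0.351/29 = 0.012 kg m⁻⁴
The largest gradient is in the 217–246 m interval — the pycnocline.

217–246 m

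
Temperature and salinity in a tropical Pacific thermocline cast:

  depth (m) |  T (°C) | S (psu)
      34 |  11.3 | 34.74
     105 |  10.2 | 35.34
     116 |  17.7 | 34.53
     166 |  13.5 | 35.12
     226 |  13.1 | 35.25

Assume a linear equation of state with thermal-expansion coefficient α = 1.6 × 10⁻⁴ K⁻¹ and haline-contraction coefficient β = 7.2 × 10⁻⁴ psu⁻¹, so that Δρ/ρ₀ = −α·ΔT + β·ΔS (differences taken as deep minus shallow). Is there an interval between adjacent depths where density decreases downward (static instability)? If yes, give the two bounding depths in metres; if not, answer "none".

Evaluate Δρ/ρ₀ = −αΔT + βΔS across each adjacent pair:
  34–105 m: −αΔT+βΔS = −(1.6 × 10⁻⁴)(-1.1)+(7.2 × 10⁻⁴)(+0.60) = 6.1 × 10⁻⁴ → stable
  105–116 m: −αΔT+βΔS = −(1.6 × 10⁻⁴)(+7.5)+(7.2 × 10⁻⁴)(-0.81) = -1.8 × 10⁻³ → UNSTABLE
  116–166 m: −αΔT+βΔS = −(1.6 × 10⁻⁴)(-4.2)+(7.2 × 10⁻⁴)(+0.59) = 1.1 × 10⁻³ → stable
  166–226 m: −αΔT+βΔS = −(1.6 × 10⁻⁴)(-0.4)+(7.2 × 10⁻⁴)(+0.13) = 1.6 × 10⁻⁴ → stable
The 105–116 m interval has Δρ < 0: lighter water underlies denser water.

105–116 m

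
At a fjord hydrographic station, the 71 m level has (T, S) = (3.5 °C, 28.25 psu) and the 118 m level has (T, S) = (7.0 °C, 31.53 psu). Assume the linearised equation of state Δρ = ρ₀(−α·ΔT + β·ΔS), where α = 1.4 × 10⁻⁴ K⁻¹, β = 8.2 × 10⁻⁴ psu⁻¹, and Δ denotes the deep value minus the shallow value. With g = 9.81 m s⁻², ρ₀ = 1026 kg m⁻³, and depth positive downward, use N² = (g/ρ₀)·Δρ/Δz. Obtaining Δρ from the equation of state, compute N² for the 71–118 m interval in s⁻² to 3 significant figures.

ΔT = +3.5 K, ΔS = +3.28 psu (deep − shallow).
Δρ/ρ₀ = −αΔT + βΔS = -4.90 × 10⁻⁴ + 2.6896 × 10⁻³ = 2.1996 × 10⁻³, so Δρ ≈ 2.257 kg m⁻³.
N² = (g/ρ₀)·Δρ/Δz = g·(Δρ/ρ₀)/Δz = 9.81 × 2.1996 × 10⁻³ / 47 = 4.5911 × 10⁻⁴ s⁻² ≈ 4.59 × 10⁻⁴ s⁻².

4.59 × 10⁻⁴ s⁻²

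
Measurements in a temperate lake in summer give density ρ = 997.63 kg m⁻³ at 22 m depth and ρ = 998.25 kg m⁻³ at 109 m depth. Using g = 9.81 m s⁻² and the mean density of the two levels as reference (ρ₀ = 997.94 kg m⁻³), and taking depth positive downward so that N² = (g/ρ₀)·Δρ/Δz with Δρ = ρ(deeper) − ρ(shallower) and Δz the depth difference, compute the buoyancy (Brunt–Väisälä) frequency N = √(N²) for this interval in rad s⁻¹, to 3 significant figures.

Δρ = 998.25 − 997.63 = 0.62 kg m⁻³ over Δz = 109 − 22 = 87 m.
N² = (9.81/997.94) × (0.62/87) = 7.0055 × 10⁻⁵ s⁻².
N = √(7.0055 × 10⁻⁵) = 8.3699 × 10⁻³ rad s⁻¹ ≈ 8.37 × 10⁻³ rad s⁻¹.
N² > 0, so the interval is statically stable.

8.37 × 10⁻³ rad s⁻¹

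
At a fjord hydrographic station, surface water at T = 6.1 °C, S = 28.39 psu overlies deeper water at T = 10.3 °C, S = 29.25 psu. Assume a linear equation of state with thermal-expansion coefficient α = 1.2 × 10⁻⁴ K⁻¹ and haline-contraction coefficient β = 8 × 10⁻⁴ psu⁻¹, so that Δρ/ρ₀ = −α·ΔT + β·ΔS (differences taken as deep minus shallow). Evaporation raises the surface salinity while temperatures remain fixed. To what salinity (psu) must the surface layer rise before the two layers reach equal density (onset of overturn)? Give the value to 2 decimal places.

Neutral buoyancy requires −α(T_deep − T_surf) + β(S_deep − S_surf′) = 0.
S_surf′ = S_deep − (α/β)·ΔT = 29.25 − (1.2 × 10⁻⁴/8 × 10⁻⁴)·(+4.2) = 28.6200 psu.
Increase required: 28.6200 − 28.39 = 0.2300 psu.

28.62 psu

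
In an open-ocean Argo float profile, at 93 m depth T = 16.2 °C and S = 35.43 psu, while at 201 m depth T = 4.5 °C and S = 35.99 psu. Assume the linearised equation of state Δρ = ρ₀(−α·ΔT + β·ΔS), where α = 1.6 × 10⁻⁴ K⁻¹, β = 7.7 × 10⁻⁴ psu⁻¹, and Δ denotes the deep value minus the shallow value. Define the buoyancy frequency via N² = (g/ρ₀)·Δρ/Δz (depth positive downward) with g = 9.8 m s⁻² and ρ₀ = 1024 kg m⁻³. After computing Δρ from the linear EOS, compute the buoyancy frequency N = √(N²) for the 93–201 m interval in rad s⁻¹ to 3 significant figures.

ΔT = -11.7 K, ΔS = +0.56 psu (deep − shallow).
Δρ/ρ₀ = −αΔT + βΔS = 1.872 × 10⁻³ + 4.312 × 10⁻⁴ = 2.3032 × 10⁻³, so Δρ ≈ 2.358 kg m⁻³.
N² = (g/ρ₀)·Δρ/Δz = g·(Δρ/ρ₀)/Δz = 9.8 × 2.3032 × 10⁻³ / 108 = 2.0899 × 10⁻⁴ s⁻².
N = √(2.0899 × 10⁻⁴) = 0.014456 rad s⁻¹ ≈ 0.0145 rad s⁻¹.

0.0145 rad s⁻¹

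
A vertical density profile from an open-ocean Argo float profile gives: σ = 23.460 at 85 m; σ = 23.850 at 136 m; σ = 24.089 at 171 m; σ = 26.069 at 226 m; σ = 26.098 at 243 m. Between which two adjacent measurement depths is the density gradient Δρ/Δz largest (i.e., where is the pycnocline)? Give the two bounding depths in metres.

Compute the density gradient over each adjacent pair:
  85–136 m: Δρ/Δz = 0.390/51 = 7.6 × 10⁻³ kg m⁻⁴
  136–171 m: Δρ/Δz = 0.239/35 = 6.8 × 10⁻³ kg m⁻⁴
  171–226 m: Δρ/Δz = 1.980/55 = 0.036 kg m⁻⁴
  226–243 m: Δρ/Δz = 0.029/17 = 1.7 × 10⁻³ kg m⁻⁴
The largest gradient is in the 171–226 m interval — the pycnocline.

171–226 m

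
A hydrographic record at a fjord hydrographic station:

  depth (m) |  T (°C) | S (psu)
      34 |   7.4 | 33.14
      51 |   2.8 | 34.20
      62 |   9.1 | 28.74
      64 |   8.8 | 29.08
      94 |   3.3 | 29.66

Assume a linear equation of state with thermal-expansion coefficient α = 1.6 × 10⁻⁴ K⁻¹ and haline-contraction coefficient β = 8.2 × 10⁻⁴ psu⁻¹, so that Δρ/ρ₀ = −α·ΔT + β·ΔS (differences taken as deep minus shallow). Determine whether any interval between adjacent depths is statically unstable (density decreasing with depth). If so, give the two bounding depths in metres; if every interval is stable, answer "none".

51–62 m

Evaluate Δρ/ρ₀ = −αΔT + βΔS across each adjacent pair:
  34–51 m: −αΔT+βΔS = −(1.6 × 10⁻⁴)(-4.6)+(8.2 × 10⁻⁴)(+1.06) = 1.6 × 10⁻³ → stable
  51–62 m: −αΔT+βΔS = −(1.6 × 10⁻⁴)(+6.3)+(8.2 × 10⁻⁴)(-5.46) = -5.5 × 10⁻³ → UNSTABLE
  62–64 m: −αΔT+βΔS = −(1.6 × 10⁻⁴)(-0.3)+(8.2 × 10⁻⁴)(+0.34) = 3.3 × 10⁻⁴ → stable
  64–94 m: −αΔT+βΔS = −(1.6 × 10⁻⁴)(-5.5)+(8.2 × 10⁻⁴)(+0.58) = 1.4 × 10⁻³ → stable
The 51–62 m interval has Δρ < 0: lighter water underlies denser water.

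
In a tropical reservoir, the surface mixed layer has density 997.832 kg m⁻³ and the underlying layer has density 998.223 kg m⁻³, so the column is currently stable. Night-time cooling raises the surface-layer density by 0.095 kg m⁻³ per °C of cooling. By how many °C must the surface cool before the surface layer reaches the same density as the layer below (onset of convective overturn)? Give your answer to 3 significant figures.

Density deficit of the surface layer: 998.223 − 997.832 = 0.391 kg m⁻³.
Required change = 0.391 / 0.095 = 4.12 °C.

4.12 °C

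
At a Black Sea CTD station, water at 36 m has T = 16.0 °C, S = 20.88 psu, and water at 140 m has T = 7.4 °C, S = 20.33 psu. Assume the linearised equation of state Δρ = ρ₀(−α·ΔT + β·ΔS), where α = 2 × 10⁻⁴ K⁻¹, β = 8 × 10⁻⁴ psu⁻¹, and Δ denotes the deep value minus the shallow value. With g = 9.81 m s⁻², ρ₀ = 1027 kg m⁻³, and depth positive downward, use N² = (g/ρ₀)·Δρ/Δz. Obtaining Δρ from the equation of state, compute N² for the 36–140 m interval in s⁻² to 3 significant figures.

1.21 × 10⁻⁴ s⁻²

ΔT = -8.6 K, ΔS = -0.55 psu (deep − shallow).
Δρ/ρ₀ = −αΔT + βΔS = 1.72 × 10⁻³ − 4.40 × 10⁻⁴ = 1.28 × 10⁻³, so Δρ ≈ 1.315 kg m⁻³.
N² = (g/ρ₀)·Δρ/Δz = g·(Δρ/ρ₀)/Δz = 9.81 × 1.28 × 10⁻³ / 104 = 1.2074 × 10⁻⁴ s⁻² ≈ 1.21 × 10⁻⁴ s⁻².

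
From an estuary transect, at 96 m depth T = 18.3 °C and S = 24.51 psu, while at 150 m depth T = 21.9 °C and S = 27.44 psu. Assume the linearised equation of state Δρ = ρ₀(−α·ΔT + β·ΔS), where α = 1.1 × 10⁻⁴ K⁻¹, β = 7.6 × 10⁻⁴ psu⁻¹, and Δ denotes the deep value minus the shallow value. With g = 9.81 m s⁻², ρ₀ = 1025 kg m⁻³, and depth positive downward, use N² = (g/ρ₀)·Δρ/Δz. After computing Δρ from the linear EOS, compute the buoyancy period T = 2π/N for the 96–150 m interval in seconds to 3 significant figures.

ΔT = +3.6 K, ΔS = +2.93 psu (deep − shallow).
Δρ/ρ₀ = −αΔT + βΔS = -3.96 × 10⁻⁴ + 2.2268 × 10⁻³ = 1.8308 × 10⁻³, so Δρ ≈ 1.877 kg m⁻³.
N² = (g/ρ₀)·Δρ/Δz = g·(Δρ/ρ₀)/Δz = 9.81 × 1.8308 × 10⁻³ / 54 = 3.3260 × 10⁻⁴ s⁻².
N = √(3.3260 × 10⁻⁴) = 0.018237 rad s⁻¹ → T = 2π/N = 344.53 s ≈ 345 s.

345 s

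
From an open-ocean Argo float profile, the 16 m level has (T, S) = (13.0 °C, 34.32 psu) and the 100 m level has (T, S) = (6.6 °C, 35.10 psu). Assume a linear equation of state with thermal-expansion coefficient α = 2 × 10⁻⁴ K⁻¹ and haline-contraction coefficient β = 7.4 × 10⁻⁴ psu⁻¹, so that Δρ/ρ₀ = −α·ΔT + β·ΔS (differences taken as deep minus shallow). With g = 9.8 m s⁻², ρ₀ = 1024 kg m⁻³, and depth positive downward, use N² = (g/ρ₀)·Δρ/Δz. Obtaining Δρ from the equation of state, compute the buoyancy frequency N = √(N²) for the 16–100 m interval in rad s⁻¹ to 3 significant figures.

ΔT = -6.4 K, ΔS = +0.78 psu (deep − shallow).
Δρ/ρ₀ = −αΔT + βΔS = 1.28 × 10⁻³ + 5.772 × 10⁻⁴ = 1.8572 × 10⁻³, so Δρ ≈ 1.902 kg m⁻³.
N² = (g/ρ₀)·Δρ/Δz = g·(Δρ/ρ₀)/Δz = 9.8 × 1.8572 × 10⁻³ / 84 = 2.1667 × 10⁻⁴ s⁻².
N = √(2.1667 × 10⁻⁴) = 0.014720 rad s⁻¹ ≈ 0.0147 rad s⁻¹.

0.0147 rad s⁻¹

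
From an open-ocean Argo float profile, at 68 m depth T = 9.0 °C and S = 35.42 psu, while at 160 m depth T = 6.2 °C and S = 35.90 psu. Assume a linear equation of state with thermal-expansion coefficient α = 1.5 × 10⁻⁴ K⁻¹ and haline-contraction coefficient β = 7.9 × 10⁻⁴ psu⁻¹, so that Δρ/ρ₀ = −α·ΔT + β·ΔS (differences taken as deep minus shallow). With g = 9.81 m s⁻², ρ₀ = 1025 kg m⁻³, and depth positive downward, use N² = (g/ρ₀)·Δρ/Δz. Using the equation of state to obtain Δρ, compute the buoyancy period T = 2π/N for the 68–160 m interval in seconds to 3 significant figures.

ΔT = -2.8 K, ΔS = +0.48 psu (deep − shallow).
Δρ/ρ₀ = −αΔT + βΔS = 4.20 × 10⁻⁴ + 3.792 × 10⁻⁴ = 7.992 × 10⁻⁴, so Δρ ≈ 0.8192 kg m⁻³.
N² = (g/ρ₀)·Δρ/Δz = g·(Δρ/ρ₀)/Δz = 9.81 × 7.992 × 10⁻⁴ / 92 = 8.5219 × 10⁻⁵ s⁻².
N = √(8.5219 × 10⁻⁵) = 9.2314 × 10⁻³ rad s⁻¹ → T = 2π/N = 680.63 s ≈ 681 s.

681 s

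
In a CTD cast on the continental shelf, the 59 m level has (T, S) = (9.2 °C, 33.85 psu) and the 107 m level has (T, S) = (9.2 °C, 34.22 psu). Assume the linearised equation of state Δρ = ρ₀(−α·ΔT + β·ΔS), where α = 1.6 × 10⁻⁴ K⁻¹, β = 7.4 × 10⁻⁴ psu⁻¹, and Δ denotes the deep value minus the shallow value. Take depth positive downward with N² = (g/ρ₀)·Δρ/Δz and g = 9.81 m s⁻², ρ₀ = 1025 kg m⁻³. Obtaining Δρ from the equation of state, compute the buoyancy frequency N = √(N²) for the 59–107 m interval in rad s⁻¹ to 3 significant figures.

7.48 × 10⁻³ rad s⁻¹

ΔT = +0.0 K, ΔS = +0.37 psu (deep − shallow).
Δρ/ρ₀ = −αΔT + βΔS = 0 + 2.738 × 10⁻⁴ = 2.738 × 10⁻⁴, so Δρ ≈ 0.2806 kg m⁻³.
N² = (g/ρ₀)·Δρ/Δz = g·(Δρ/ρ₀)/Δz = 9.81 × 2.738 × 10⁻⁴ / 48 = 5.5958 × 10⁻⁵ s⁻².
N = √(5.5958 × 10⁻⁵) = 7.4805 × 10⁻³ rad s⁻¹ ≈ 7.48 × 10⁻³ rad s⁻¹.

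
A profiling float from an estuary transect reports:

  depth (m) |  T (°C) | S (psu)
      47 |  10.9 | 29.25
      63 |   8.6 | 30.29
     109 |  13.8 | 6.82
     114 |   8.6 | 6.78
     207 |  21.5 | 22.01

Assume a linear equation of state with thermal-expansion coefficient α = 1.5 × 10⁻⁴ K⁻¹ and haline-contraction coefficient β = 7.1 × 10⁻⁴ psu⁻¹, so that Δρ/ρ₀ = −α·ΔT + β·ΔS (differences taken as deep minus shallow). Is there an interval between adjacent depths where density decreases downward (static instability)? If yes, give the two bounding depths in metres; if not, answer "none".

Evaluate Δρ/ρ₀ = −αΔT + βΔS across each adjacent pair:
  47–63 m: −αΔT+βΔS = −(1.5 × 10⁻⁴)(-2.3)+(7.1 × 10⁻⁴)(+1.04) = 1.1 × 10⁻³ → stable
  63–109 m: −αΔT+βΔS = −(1.5 × 10⁻⁴)(+5.2)+(7.1 × 10⁻⁴)(-23.47) = -0.017 → UNSTABLE
  109–114 m: −αΔT+βΔS = −(1.5 × 10⁻⁴)(-5.2)+(7.1 × 10⁻⁴)(-0.04) = 7.5 × 10⁻⁴ → stable
  114–207 m: −αΔT+βΔS = −(1.5 × 10⁻⁴)(+12.9)+(7.1 × 10⁻⁴)(+15.23) = 8.9 × 10⁻³ → stable
The 63–109 m interval has Δρ < 0: lighter water underlies denser water.

63–109 m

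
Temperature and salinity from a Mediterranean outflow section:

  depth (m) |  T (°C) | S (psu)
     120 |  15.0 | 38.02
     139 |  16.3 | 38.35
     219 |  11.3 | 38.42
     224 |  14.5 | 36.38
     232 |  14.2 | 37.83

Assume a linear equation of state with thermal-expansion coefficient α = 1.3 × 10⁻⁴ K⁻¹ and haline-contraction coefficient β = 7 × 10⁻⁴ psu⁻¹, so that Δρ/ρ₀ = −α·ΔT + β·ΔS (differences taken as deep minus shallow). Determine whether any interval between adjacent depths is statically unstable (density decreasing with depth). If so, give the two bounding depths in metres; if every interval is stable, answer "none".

219–224 m

Evaluate Δρ/ρ₀ = −αΔT + βΔS across each adjacent pair:
  120–139 m: −αΔT+βΔS = −(1.3 × 10⁻⁴)(+1.3)+(7 × 10⁻⁴)(+0.33) = 6.2 × 10⁻⁵ → stable
  139–219 m: −αΔT+βΔS = −(1.3 × 10⁻⁴)(-5.0)+(7 × 10⁻⁴)(+0.07) = 7.0 × 10⁻⁴ → stable
  219–224 m: −αΔT+βΔS = −(1.3 × 10⁻⁴)(+3.2)+(7 × 10⁻⁴)(-2.04) = -1.8 × 10⁻³ → UNSTABLE
  224–232 m: −αΔT+βΔS = −(1.3 × 10⁻⁴)(-0.3)+(7 × 10⁻⁴)(+1.45) = 1.1 × 10⁻³ → stable
The 219–224 m interval has Δρ < 0: lighter water underlies denser water.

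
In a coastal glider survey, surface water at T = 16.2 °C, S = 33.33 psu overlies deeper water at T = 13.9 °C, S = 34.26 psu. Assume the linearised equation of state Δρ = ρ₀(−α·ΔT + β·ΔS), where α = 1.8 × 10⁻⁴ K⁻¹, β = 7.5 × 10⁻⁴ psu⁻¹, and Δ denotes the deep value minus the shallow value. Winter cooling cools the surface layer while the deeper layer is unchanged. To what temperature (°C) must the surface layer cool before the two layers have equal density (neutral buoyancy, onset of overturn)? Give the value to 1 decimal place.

Neutral buoyancy requires Δρ = 0, i.e. −α(T_deep − T_surf′) + β(S_deep − S_surf) = 0.
T_surf′ = T_deep − (β/α)·ΔS = 13.9 − (7.5 × 10⁻⁴/1.8 × 10⁻⁴)·(+0.93) = 10.025 °C.
Cooling required: 16.2 − (10.025) = 6.175 °C.

10.0 °C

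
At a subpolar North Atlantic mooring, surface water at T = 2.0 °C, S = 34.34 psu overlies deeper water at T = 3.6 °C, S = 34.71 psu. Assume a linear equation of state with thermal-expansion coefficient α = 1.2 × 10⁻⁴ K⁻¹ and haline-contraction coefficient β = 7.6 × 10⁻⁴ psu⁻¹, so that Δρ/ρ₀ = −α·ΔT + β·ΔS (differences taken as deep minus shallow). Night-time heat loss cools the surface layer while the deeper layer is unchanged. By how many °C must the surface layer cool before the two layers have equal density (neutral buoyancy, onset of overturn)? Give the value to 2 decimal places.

Neutral buoyancy requires Δρ = 0, i.e. −α(T_deep − T_surf′) + β(S_deep − S_surf) = 0.
T_surf′ = T_deep − (β/α)·ΔS = 3.6 − (7.6 × 10⁻⁴/1.2 × 10⁻⁴)·(+0.37) = 1.2567 °C.
Cooling required: 2.0 − (1.2567) = 0.7433 °C.

0.74 °C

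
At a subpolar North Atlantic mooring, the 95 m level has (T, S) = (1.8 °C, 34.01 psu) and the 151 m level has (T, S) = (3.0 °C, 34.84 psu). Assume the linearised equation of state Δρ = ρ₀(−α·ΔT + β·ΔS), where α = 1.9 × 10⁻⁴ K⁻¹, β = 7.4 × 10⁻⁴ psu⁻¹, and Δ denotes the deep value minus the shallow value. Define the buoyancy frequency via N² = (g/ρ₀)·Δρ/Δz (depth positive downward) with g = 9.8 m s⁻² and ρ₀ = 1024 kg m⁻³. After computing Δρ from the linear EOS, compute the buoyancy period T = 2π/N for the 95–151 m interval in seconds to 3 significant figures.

764 s

ΔT = +1.2 K, ΔS = +0.83 psu (deep − shallow).
Δρ/ρ₀ = −αΔT + βΔS = -2.28 × 10⁻⁴ + 6.142 × 10⁻⁴ = 3.862 × 10⁻⁴, so Δρ ≈ 0.3955 kg m⁻³.
N² = (g/ρ₀)·Δρ/Δz = g·(Δρ/ρ₀)/Δz = 9.8 × 3.862 × 10⁻⁴ / 56 = 6.7585 × 10⁻⁵ s⁻².
N = √(6.7585 × 10⁻⁵) = 8.2210 × 10⁻³ rad s⁻¹ → T = 2π/N = 764.28 s ≈ 764 s.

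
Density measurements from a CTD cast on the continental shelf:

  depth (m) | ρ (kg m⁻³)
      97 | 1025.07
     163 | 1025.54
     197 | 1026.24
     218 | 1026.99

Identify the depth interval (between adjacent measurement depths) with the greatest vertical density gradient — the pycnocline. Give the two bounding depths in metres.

Compute the density gradient over each adjacent pair:
  97–163 m: Δρ/Δz = 0.47/66 = 7.1 × 10⁻³ kg m⁻⁴
  163–197 m: Δρ/Δz = 0.70/34 = 0.021 kg m⁻⁴
  197–218 m: Δρ/Δz = 0.75/21 = 0.036 kg m⁻⁴
The largest gradient is in the 197–218 m interval — the pycnocline.

197–218 m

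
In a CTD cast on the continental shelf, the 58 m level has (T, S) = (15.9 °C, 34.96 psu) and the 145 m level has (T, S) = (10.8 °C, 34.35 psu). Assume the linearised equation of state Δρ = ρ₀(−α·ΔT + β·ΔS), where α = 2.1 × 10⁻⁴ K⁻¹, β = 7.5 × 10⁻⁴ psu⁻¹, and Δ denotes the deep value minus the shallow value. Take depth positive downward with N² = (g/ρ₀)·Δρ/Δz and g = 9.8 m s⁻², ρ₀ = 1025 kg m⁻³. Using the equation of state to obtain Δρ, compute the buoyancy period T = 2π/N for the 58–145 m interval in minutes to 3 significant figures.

ΔT = -5.1 K, ΔS = -0.61 psu (deep − shallow).
Δρ/ρ₀ = −αΔT + βΔS = 1.071 × 10⁻³ − 4.575 × 10⁻⁴ = 6.135 × 10⁻⁴, so Δρ ≈ 0.6288 kg m⁻³.
N² = (g/ρ₀)·Δρ/Δz = g·(Δρ/ρ₀)/Δz = 9.8 × 6.135 × 10⁻⁴ / 87 = 6.9107 × 10⁻⁵ s⁻².
N = √(6.9107 × 10⁻⁵) = 8.3131 × 10⁻³ rad s⁻¹ → T = 2π/N = 755.82 s = 12.597 min ≈ 12.6 min.

12.6 min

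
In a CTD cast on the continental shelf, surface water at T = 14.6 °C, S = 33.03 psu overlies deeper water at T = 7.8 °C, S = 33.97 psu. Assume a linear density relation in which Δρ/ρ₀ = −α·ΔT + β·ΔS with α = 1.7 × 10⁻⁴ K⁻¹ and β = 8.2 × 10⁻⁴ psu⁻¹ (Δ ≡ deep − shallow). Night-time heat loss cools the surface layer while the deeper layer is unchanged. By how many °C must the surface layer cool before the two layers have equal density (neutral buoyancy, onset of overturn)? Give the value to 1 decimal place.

11.3 °C

Neutral buoyancy requires Δρ = 0, i.e. −α(T_deep − T_surf′) + β(S_deep − S_surf) = 0.
T_surf′ = T_deep − (β/α)·ΔS = 7.8 − (8.2 × 10⁻⁴/1.7 × 10⁻⁴)·(+0.94) = 3.266 °C.
Cooling required: 14.6 − (3.266) = 11.334 °C.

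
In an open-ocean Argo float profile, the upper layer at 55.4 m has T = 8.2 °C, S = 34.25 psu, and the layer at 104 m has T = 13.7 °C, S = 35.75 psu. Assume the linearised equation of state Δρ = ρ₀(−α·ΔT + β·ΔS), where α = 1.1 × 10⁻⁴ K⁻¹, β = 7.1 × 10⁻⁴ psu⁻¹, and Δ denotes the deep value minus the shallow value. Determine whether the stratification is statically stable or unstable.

stable

ΔT = 13.7 − 8.2 = +5.5 K and ΔS = 35.75 − 34.25 = +1.50 psu (deep − shallow).
−αΔT = -6.05 × 10⁻⁴; βΔS = 1.065 × 10⁻³; sum Δρ/ρ₀ = 4.60 × 10⁻⁴.
Δρ/ρ₀ > 0, so Δρ > 0: deeper water is denser → statically stable.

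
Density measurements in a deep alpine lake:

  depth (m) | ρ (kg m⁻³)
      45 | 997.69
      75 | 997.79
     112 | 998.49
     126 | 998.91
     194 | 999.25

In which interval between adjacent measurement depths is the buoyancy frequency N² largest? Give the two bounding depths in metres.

Compute the density gradient over each adjacent pair:
  45–75 m: Δρ/Δz = 0.10/30 = 3.3 × 10⁻³ kg m⁻⁴
  75–112 m: Δρ/Δz = 0.70/37 = 0.019 kg m⁻⁴
  112–126 m: Δρ/Δz = 0.42/14 = 0.030 kg m⁻⁴
  126–194 m: Δρ/Δz = 0.34/68 = 5.0 × 10⁻³ kg m⁻⁴
The largest gradient is in the 112–126 m interval — the pycnocline.

112–126 m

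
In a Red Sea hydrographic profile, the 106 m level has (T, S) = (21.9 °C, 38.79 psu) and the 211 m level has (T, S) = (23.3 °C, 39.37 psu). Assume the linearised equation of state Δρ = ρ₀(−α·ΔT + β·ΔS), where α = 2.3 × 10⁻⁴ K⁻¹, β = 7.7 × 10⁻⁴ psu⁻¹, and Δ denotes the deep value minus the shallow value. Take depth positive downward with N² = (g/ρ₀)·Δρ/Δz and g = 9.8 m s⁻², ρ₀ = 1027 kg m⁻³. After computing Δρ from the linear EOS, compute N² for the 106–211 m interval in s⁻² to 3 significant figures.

ΔT = +1.4 K, ΔS = +0.58 psu (deep − shallow).
Δρ/ρ₀ = −αΔT + βΔS = -3.22 × 10⁻⁴ + 4.466 × 10⁻⁴ = 1.246 × 10⁻⁴, so Δρ ≈ 0.1280 kg m⁻³.
N² = (g/ρ₀)·Δρ/Δz = g·(Δρ/ρ₀)/Δz = 9.8 × 1.246 × 10⁻⁴ / 105 = 1.1629 × 10⁻⁵ s⁻² ≈ 1.16 × 10⁻⁵ s⁻².

1.16 × 10⁻⁵ s⁻²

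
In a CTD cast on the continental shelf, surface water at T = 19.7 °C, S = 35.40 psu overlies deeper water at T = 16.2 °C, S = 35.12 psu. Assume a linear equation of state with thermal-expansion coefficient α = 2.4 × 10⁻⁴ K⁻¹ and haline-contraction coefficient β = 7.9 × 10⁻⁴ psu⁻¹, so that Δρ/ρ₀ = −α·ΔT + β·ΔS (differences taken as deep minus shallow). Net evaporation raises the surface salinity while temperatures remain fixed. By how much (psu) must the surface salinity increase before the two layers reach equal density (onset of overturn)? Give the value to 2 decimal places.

0.78 psu

Neutral buoyancy requires −α(T_deep − T_surf) + β(S_deep − S_surf′) = 0.
S_surf′ = S_deep − (α/β)·ΔT = 35.12 − (2.4 × 10⁻⁴/7.9 × 10⁻⁴)·(-3.5) = 36.1833 psu.
Increase required: 36.1833 − 35.40 = 0.7833 psu.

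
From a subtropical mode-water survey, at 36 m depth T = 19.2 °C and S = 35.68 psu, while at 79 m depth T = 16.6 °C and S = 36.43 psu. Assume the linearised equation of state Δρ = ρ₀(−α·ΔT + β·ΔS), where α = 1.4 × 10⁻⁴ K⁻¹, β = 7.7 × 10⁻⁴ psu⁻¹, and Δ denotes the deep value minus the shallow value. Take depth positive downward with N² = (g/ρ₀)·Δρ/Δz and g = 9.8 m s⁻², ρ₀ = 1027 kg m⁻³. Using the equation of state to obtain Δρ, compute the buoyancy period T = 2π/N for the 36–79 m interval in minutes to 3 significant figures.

ΔT = -2.6 K, ΔS = +0.75 psu (deep − shallow).
Δρ/ρ₀ = −αΔT + βΔS = 3.64 × 10⁻⁴ + 5.775 × 10⁻⁴ = 9.415 × 10⁻⁴, so Δρ ≈ 0.9669 kg m⁻³.
N² = (g/ρ₀)·Δρ/Δz = g·(Δρ/ρ₀)/Δz = 9.8 × 9.415 × 10⁻⁴ / 43 = 2.1457 × 10⁻⁴ s⁻².
N = √(2.1457 × 10⁻⁴) = 0.014648 rad s⁻¹ → T = 2π/N = 428.94 s = 7.1490 min ≈ 7.15 min.

7.15 min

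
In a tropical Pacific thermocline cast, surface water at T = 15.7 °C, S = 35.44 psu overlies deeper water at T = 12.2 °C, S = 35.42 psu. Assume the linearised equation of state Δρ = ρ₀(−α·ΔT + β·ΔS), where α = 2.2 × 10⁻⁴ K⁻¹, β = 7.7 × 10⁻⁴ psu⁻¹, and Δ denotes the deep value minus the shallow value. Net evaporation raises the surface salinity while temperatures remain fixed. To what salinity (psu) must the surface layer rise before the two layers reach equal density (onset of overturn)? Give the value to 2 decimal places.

36.42 psu

Neutral buoyancy requires −α(T_deep − T_surf) + β(S_deep − S_surf′) = 0.
S_surf′ = S_deep − (α/β)·ΔT = 35.42 − (2.2 × 10⁻⁴/7.7 × 10⁻⁴)·(-3.5) = 36.4200 psu.
Increase required: 36.4200 − 35.44 = 0.9800 psu.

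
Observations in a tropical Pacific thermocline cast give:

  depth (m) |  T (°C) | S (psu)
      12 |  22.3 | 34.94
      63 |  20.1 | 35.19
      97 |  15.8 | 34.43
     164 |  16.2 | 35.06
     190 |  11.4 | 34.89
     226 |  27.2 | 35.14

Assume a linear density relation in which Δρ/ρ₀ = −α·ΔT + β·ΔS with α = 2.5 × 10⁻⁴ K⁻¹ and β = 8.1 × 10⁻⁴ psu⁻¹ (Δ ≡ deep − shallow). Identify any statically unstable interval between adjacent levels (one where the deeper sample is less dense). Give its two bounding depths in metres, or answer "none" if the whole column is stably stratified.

Evaluate Δρ/ρ₀ = −αΔT + βΔS across each adjacent pair:
  12–63 m: −αΔT+βΔS = −(2.5 × 10⁻⁴)(-2.2)+(8.1 × 10⁻⁴)(+0.25) = 7.5 × 10⁻⁴ → stable
  63–97 m: −αΔT+βΔS = −(2.5 × 10⁻⁴)(-4.3)+(8.1 × 10⁻⁴)(-0.76) = 4.6 × 10⁻⁴ → stable
  97–164 m: −αΔT+βΔS = −(2.5 × 10⁻⁴)(+0.4)+(8.1 × 10⁻⁴)(+0.63) = 4.1 × 10⁻⁴ → stable
  164–190 m: −αΔT+βΔS = −(2.5 × 10⁻⁴)(-4.8)+(8.1 × 10⁻⁴)(-0.17) = 1.1 × 10⁻³ → stable
  190–226 m: −αΔT+βΔS = −(2.5 × 10⁻⁴)(+15.8)+(8.1 × 10⁻⁴)(+0.25) = -3.7 × 10⁻³ → UNSTABLE
The 190–226 m interval has Δρ < 0: lighter water underlies denser water.

190–226 m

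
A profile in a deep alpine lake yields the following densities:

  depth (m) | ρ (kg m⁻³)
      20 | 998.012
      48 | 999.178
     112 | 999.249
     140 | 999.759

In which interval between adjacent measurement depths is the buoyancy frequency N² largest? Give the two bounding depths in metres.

20–48 m

Compute the density gradient over each adjacent pair:
  20–48 m: Δρ/Δz = 1.166/28 = 0.042 kg m⁻⁴
  48–112 m: Δρ/Δz = 0.071/64 = 1.1 × 10⁻³ kg m⁻⁴
  112–140 m: Δρ/Δz = 0.510/28 = 0.018 kg m⁻⁴
The largest gradient is in the 20–48 m interval — the pycnocline.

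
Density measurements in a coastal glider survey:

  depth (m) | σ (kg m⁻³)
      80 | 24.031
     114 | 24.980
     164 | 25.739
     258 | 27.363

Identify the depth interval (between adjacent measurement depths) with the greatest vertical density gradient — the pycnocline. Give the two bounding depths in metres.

Compute the density gradient over each adjacent pair:
  80–114 m: Δρ/Δz = 0.949/34 = 0.028 kg m⁻⁴
  114–164 m: Δρ/Δz = 0.759/50 = 0.015 kg m⁻⁴
  164–258 m: Δρ/Δz = 1.624/94 = 0.017 kg m⁻⁴
The largest gradient is in the 80–114 m interval — the pycnocline.

80–114 m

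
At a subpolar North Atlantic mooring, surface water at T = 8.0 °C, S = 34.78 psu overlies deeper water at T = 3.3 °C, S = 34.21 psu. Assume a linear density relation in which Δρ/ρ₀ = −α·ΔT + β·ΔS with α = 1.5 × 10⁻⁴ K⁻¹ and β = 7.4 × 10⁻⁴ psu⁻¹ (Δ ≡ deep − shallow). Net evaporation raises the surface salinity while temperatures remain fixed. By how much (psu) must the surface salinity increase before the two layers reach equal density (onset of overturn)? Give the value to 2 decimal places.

0.38 psu

Neutral buoyancy requires −α(T_deep − T_surf) + β(S_deep − S_surf′) = 0.
S_surf′ = S_deep − (α/β)·ΔT = 34.21 − (1.5 × 10⁻⁴/7.4 × 10⁻⁴)·(-4.7) = 35.1627 psu.
Increase required: 35.1627 − 34.78 = 0.3827 psu.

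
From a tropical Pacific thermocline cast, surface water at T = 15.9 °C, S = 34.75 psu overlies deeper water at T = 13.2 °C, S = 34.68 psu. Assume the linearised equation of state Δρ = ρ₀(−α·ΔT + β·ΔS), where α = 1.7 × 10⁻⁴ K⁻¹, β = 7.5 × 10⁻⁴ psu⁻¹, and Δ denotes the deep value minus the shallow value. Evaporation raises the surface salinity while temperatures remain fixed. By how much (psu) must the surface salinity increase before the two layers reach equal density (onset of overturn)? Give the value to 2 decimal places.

Neutral buoyancy requires −α(T_deep − T_surf) + β(S_deep − S_surf′) = 0.
S_surf′ = S_deep − (α/β)·ΔT = 34.68 − (1.7 × 10⁻⁴/7.5 × 10⁻⁴)·(-2.7) = 35.2920 psu.
Increase required: 35.2920 − 34.75 = 0.5420 psu.

0.54 psu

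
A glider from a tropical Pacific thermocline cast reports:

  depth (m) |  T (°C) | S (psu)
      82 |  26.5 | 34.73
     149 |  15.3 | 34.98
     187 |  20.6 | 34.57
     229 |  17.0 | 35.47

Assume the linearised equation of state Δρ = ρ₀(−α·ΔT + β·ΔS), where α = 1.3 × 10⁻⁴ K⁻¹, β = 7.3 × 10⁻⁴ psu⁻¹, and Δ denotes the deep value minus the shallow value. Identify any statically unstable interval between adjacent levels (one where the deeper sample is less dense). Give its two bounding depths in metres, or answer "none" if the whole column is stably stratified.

149–187 m

Evaluate Δρ/ρ₀ = −αΔT + βΔS across each adjacent pair:
  82–149 m: −αΔT+βΔS = −(1.3 × 10⁻⁴)(-11.2)+(7.3 × 10⁻⁴)(+0.25) = 1.6 × 10⁻³ → stable
  149–187 m: −αΔT+βΔS = −(1.3 × 10⁻⁴)(+5.3)+(7.3 × 10⁻⁴)(-0.41) = -9.9 × 10⁻⁴ → UNSTABLE
  187–229 m: −αΔT+βΔS = −(1.3 × 10⁻⁴)(-3.6)+(7.3 × 10⁻⁴)(+0.90) = 1.1 × 10⁻³ → stable
The 149–187 m interval has Δρ < 0: lighter water underlies denser water.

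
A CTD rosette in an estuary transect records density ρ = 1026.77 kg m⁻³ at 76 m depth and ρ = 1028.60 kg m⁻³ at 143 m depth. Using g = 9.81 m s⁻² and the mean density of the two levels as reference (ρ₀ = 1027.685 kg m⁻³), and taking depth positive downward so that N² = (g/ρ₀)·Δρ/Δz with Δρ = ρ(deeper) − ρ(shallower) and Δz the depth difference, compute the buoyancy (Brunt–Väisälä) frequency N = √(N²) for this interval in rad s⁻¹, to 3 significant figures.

0.0161 rad s⁻¹

Δρ = 1028.60 − 1026.77 = 1.83 kg m⁻³ over Δz = 143 − 76 = 67 m.
N² = (9.81/1027.685) × (1.83/67) = 2.6073 × 10⁻⁴ s⁻².
N = √(2.6073 × 10⁻⁴) = 0.016147 rad s⁻¹ ≈ 0.0161 rad s⁻¹.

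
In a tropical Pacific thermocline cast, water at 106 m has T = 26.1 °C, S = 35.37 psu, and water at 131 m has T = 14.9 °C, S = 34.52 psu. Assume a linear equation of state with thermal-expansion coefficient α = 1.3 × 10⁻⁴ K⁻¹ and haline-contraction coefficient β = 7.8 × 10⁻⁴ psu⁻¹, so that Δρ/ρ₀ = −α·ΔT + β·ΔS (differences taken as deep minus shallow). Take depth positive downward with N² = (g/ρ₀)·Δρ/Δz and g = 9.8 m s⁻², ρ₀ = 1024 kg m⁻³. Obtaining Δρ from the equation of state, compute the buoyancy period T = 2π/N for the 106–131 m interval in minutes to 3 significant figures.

ΔT = -11.2 K, ΔS = -0.85 psu (deep − shallow).
Δρ/ρ₀ = −αΔT + βΔS = 1.456 × 10⁻³ − 6.63 × 10⁻⁴ = 7.93 × 10⁻⁴, so Δρ ≈ 0.8120 kg m⁻³.
N² = (g/ρ₀)·Δρ/Δz = g·(Δρ/ρ₀)/Δz = 9.8 × 7.93 × 10⁻⁴ / 25 = 3.1086 × 10⁻⁴ s⁻².
N = √(3.1086 × 10⁻⁴) = 0.017631 rad s⁻¹ → T = 2π/N = 356.37 s = 5.9395 min ≈ 5.94 min.

5.94 min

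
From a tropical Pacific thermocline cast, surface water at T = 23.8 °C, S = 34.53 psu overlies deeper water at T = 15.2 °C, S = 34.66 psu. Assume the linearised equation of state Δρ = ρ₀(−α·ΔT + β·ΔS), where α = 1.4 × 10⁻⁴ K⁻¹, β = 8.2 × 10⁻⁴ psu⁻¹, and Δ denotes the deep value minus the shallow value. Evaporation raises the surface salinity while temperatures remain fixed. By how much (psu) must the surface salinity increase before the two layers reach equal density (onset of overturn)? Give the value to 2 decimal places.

1.60 psu

Neutral buoyancy requires −α(T_deep − T_surf) + β(S_deep − S_surf′) = 0.
S_surf′ = S_deep − (α/β)·ΔT = 34.66 − (1.4 × 10⁻⁴/8.2 × 10⁻⁴)·(-8.6) = 36.1283 psu.
Increase required: 36.1283 − 34.53 = 1.5983 psu.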